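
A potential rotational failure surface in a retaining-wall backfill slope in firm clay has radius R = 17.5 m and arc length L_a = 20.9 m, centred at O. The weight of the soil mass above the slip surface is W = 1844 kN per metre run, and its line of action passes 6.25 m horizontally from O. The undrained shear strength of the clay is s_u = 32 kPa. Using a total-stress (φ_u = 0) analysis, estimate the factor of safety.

Taking moments about the centre O, the resisting moment is provided by the undrained shear strength acting along the arc:
M_R = s_u·L_a·R = 32·20.90·17.5 = 11704.0 kN·m/m
M_D = W·d = 1844·6.25 = 11525.0 kN·m/m
FS = M_R / M_D = 11704.0 / 11525.0 = 1.016

FS = 1.02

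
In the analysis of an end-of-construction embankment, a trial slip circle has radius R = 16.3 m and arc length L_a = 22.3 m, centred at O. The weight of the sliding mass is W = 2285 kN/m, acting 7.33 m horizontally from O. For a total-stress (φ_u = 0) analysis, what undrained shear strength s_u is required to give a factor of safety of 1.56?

s_u = 71.9 kPa

FS = s_u·L_a·R / (W·d), so s_u = FS·W·d / (L_a·R).
s_u = 1.56·2285·7.33 / (22.30·16.3) = 26128.5 / 363.49 = 71.88 kPa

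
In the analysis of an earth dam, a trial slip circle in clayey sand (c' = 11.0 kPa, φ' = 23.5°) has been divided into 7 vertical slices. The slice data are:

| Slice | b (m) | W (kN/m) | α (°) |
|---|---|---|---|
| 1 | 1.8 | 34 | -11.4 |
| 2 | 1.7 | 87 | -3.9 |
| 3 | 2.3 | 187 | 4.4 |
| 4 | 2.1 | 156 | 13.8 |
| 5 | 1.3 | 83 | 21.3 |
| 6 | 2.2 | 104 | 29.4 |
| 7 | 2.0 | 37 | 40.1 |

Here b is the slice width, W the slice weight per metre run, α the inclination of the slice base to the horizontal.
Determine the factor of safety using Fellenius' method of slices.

Ordinary method of slices: FS = Σ[c'·Δl_i + (W_i cosα_i)·tanφ'] / Σ W_i sinα_i, with Δl_i = b_i / cosα_i.
Slice 1: Δl = 1.8/cos(-11.4°) = 1.836 m; N'_1 = 34·cos(-11.4°) = 33.3; c'Δl = 20.20; W sinα = -6.7
Slice 2: Δl = 1.7/cos(-3.9°) = 1.704 m; N'_2 = 87·cos(-3.9°) = 86.8; c'Δl = 18.74; W sinα = -5.9
Slice 3: Δl = 2.3/cos4.4° = 2.307 m; N'_3 = 187·cos4.4° = 186.4; c'Δl = 25.37; W sinα = 14.3
Slice 4: Δl = 2.1/cos13.8° = 2.162 m; N'_4 = 156·cos13.8° = 151.5; c'Δl = 23.79; W sinα = 37.2
Slice 5: Δl = 1.3/cos21.3° = 1.395 m; N'_5 = 83·cos21.3° = 77.3; c'Δl = 15.35; W sinα = 30.1
Slice 6: Δl = 2.2/cos29.4° = 2.525 m; N'_6 = 104·cos29.4° = 90.6; c'Δl = 27.78; W sinα = 51.1
Slice 7: Δl = 2.0/cos40.1° = 2.615 m; N'_7 = 37·cos40.1° = 28.3; c'Δl = 28.76; W sinα = 23.8
Σc'Δl = 160.0 kN/m; ΣN' = 654.3 kN/m; ΣW sinα = 144.0 kN/m
Resisting = 160.0 + 654.3·tan23.5° = 160.0 + 284.5 = 444.5 kN/m
FS = 444.5 / 144.0 = 3.088

FS = 3.09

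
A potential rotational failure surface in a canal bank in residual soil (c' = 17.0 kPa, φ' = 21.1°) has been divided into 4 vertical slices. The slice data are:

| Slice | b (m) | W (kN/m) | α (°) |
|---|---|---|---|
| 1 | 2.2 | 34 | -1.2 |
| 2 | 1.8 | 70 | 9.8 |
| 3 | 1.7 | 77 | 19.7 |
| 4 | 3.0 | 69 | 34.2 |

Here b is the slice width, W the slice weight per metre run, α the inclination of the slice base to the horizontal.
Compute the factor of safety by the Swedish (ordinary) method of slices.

FS = 3.30

Ordinary method of slices: FS = Σ[c'·Δl_i + (W_i cosα_i)·tanφ'] / Σ W_i sinα_i, with Δl_i = b_i / cosα_i.
Slice 1: Δl = 2.2/cos(-1.2°) = 2.200 m; N'_1 = 34·cos(-1.2°) = 34.0; c'Δl = 37.41; W sinα = -0.7
Slice 2: Δl = 1.8/cos9.8° = 1.827 m; N'_2 = 70·cos9.8° = 69.0; c'Δl = 31.05; W sinα = 11.9
Slice 3: Δl = 1.7/cos19.7° = 1.806 m; N'_3 = 77·cos19.7° = 72.5; c'Δl = 30.70; W sinα = 26.0
Slice 4: Δl = 3.0/cos34.2° = 3.627 m; N'_4 = 69·cos34.2° = 57.1; c'Δl = 61.66; W sinα = 38.8
Σc'Δl = 160.8 kN/m; ΣN' = 232.5 kN/m; ΣW sinα = 75.9 kN/m
Resisting = 160.8 + 232.5·tan21.1° = 160.8 + 89.7 = 250.5 kN/m
FS = 250.5 / 75.9 = 3.299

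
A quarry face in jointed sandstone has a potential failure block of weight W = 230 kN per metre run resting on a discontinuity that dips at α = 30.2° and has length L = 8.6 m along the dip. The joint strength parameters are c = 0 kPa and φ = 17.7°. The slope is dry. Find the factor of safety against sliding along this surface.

FS = 0.55

Resolving the block weight along and normal to the plane and applying the Mohr–Coulomb strength on the joint:
N' = W cosα = 230·cos30.2° = 198.8 kN/m
Driving force T = W sinα = 230·sin30.2° = 115.7 kN/m
Resisting force R = c·L + N'·tanφ = 0·8.6 + 198.8·tan17.7° = 0.0 + 63.4 = 63.4 kN/m
FS = R / T = 63.4 / 115.7 = 0.548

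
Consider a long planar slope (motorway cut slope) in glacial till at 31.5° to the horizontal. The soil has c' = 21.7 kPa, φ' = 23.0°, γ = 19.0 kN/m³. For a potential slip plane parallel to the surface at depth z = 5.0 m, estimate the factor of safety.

For an infinite slope with a slip plane parallel to the surface (no pore pressure): FS = [c' + γz cos²β tanφ'] / [γz sinβ cosβ].
γz = 19.0·5.0 = 95.00 kN/m²
Numerator = 21.7 + 95.00·cos²31.5°·tan23.0° = 21.7 + 95.00·0.7270·0.4245 = 51.016 kPa
Denominator = 95.00·sin31.5°·cos31.5° = 95.00·0.5225·0.8526 = 42.323 kPa
FS = 51.016 / 42.323 = 1.205

FS = 1.21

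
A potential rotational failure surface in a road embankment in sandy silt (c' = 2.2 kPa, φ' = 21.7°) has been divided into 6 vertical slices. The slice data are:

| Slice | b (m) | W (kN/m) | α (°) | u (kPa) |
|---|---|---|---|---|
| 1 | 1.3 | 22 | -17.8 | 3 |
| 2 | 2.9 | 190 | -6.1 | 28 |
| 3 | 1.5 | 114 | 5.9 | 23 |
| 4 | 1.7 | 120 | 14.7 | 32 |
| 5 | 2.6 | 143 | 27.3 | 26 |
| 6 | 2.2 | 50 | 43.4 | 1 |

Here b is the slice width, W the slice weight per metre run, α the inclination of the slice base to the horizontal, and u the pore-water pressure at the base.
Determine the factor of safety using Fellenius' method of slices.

Ordinary method of slices: FS = Σ[c'·Δl_i + (W_i cosα_i − u_i·Δl_i)·tanφ'] / Σ W_i sinα_i, with Δl_i = b_i / cosα_i.
Slice 1: Δl = 1.3/cos(-17.8°) = 1.365 m; N'_1 = 22·cos(-17.8°) − 3·1.365 = 16.9; c'Δl = 3.00; W sinα = -6.7
Slice 2: Δl = 2.9/cos(-6.1°) = 2.917 m; N'_2 = 190·cos(-6.1°) − 28·2.917 = 107.3; c'Δl = 6.42; W sinα = -20.2
Slice 3: Δl = 1.5/cos5.9° = 1.508 m; N'_3 = 114·cos5.9° − 23·1.508 = 78.7; c'Δl = 3.32; W sinα = 11.7
Slice 4: Δl = 1.7/cos14.7° = 1.758 m; N'_4 = 120·cos14.7° − 32·1.758 = 59.8; c'Δl = 3.87; W sinα = 30.5
Slice 5: Δl = 2.6/cos27.3° = 2.926 m; N'_5 = 143·cos27.3° − 26·2.926 = 51.0; c'Δl = 6.44; W sinα = 65.6
Slice 6: Δl = 2.2/cos43.4° = 3.028 m; N'_6 = 50·cos43.4° − 1·3.028 = 33.3; c'Δl = 6.66; W sinα = 34.4
Σc'Δl = 29.7 kN/m; ΣN' = 347.0 kN/m; ΣW sinα = 115.2 kN/m
Resisting = 29.7 + 347.0·tan21.7° = 29.7 + 138.1 = 167.8 kN/m
FS = 167.8 / 115.2 = 1.456

FS = 1.46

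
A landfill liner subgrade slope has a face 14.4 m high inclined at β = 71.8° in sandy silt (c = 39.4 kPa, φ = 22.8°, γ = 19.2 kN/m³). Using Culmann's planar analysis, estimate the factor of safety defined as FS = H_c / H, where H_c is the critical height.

H_c = (4c/γ) · sinβ cosφ / [1 − cos(β − φ)]
    = (4·39.4/19.2) · sin71.8°·cos22.8° / [1 − cos49.0°]
    = 8.208 · 0.8757 / 0.3439 = 20.90 m
FS = H_c / H = 20.90 / 14.4 = 1.451

FS = 1.45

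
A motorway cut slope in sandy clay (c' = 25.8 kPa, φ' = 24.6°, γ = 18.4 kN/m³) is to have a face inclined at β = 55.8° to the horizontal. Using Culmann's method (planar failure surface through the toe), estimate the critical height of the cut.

H_c = 29.16 m

Culmann's analysis gives the critical failure plane at α_cr = (β + φ')/2 = (55.8 + 24.6)/2 = 40.2°, and the critical height
H_c = (4c'/γ) · sinβ cosφ' / [1 − cos(β − φ')]
    = (4·25.8/18.4) · sin55.8°·cos24.6° / [1 − cos(31.2°)]
    = 5.609 · 0.8271·0.9092 / [1 − 0.8554]
    = 5.609 · 0.7520 / 0.1446
    = 29.16 m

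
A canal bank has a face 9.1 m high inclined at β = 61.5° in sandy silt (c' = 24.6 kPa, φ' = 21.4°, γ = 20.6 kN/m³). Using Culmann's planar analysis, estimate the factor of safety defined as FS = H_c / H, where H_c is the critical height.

FS = 1.83

H_c = (4c'/γ) · sinβ cosφ' / [1 − cos(β − φ')]
    = (4·24.6/20.6) · sin61.5°·cos21.4° / [1 − cos40.1°]
    = 4.777 · 0.8182 / 0.2351 = 16.63 m
FS = H_c / H = 16.63 / 9.1 = 1.827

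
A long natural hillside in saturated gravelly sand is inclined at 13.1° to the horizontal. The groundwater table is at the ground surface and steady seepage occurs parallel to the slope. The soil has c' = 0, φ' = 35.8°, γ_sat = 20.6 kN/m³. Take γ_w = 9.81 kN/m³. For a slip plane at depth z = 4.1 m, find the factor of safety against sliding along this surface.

With seepage parallel to the slope and the water table at the surface, the effective normal stress on the slip plane uses the buoyant unit weight γ' = γ_sat − γ_w while the driving shear stress uses γ_sat:
FS = [c' + γ' z cos²β tanφ'] / [γ_sat z sinβ cosβ]
(For c' = 0 this reduces to FS = (γ'/γ_sat)·tanφ'/tanβ.)
γ' = 20.6 − 9.81 = 10.79 kN/m³
Numerator = 0.0 + 10.79·4.1·cos²13.1°·tan35.8° = 0.0 + 10.79·4.1·0.9486·0.7212 = 30.267 kPa
Denominator = 20.6·4.1·sin13.1°·cos13.1° = 20.6·4.1·0.2267·0.9740 = 18.645 kPa
FS = 30.267 / 18.645 = 1.623

FS = 1.62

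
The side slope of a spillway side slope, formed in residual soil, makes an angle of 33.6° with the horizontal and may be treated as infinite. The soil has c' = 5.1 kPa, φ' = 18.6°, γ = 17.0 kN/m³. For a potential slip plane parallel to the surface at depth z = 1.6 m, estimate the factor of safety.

FS = 0.91

For an infinite slope with a slip plane parallel to the surface (no pore pressure): FS = [c' + γz cos²β tanφ'] / [γz sinβ cosβ].
γz = 17.0·1.6 = 27.20 kN/m²
Numerator = 5.1 + 27.20·cos²33.6°·tan18.6° = 5.1 + 27.20·0.6938·0.3365 = 11.451 kPa
Denominator = 27.20·sin33.6°·cos33.6° = 27.20·0.5534·0.8329 = 12.537 kPa
FS = 11.451 / 12.537 = 0.913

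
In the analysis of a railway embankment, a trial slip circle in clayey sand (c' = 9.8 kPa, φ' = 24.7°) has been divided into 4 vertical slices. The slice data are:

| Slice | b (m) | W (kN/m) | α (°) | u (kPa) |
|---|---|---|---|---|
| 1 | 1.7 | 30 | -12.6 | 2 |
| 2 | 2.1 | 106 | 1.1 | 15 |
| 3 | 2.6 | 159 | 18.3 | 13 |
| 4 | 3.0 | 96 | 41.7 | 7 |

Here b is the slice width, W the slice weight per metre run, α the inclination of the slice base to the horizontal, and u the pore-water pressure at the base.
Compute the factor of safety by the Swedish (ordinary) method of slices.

FS = 2.04

Ordinary method of slices: FS = Σ[c'·Δl_i + (W_i cosα_i − u_i·Δl_i)·tanφ'] / Σ W_i sinα_i, with Δl_i = b_i / cosα_i.
Slice 1: Δl = 1.7/cos(-12.6°) = 1.742 m; N'_1 = 30·cos(-12.6°) − 2·1.742 = 25.8; c'Δl = 17.07; W sinα = -6.5
Slice 2: Δl = 2.1/cos1.1° = 2.100 m; N'_2 = 106·cos1.1° − 15·2.100 = 74.5; c'Δl = 20.58; W sinα = 2.0
Slice 3: Δl = 2.6/cos18.3° = 2.738 m; N'_3 = 159·cos18.3° − 13·2.738 = 115.4; c'Δl = 26.84; W sinα = 49.9
Slice 4: Δl = 3.0/cos41.7° = 4.018 m; N'_4 = 96·cos41.7° − 7·4.018 = 43.6; c'Δl = 39.38; W sinα = 63.9
Σc'Δl = 103.9 kN/m; ΣN' = 259.2 kN/m; ΣW sinα = 109.3 kN/m
Resisting = 103.9 + 259.2·tan24.7° = 103.9 + 119.2 = 223.1 kN/m
FS = 223.1 / 109.3 = 2.041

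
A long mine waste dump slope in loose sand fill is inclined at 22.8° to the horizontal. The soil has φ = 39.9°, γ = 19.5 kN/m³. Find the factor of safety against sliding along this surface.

For a dry cohesionless infinite slope the factor of safety is FS = tanφ / tanβ.
FS = tan39.9° / tan22.8° = 0.8361 / 0.4204 = 1.989

FS = 1.99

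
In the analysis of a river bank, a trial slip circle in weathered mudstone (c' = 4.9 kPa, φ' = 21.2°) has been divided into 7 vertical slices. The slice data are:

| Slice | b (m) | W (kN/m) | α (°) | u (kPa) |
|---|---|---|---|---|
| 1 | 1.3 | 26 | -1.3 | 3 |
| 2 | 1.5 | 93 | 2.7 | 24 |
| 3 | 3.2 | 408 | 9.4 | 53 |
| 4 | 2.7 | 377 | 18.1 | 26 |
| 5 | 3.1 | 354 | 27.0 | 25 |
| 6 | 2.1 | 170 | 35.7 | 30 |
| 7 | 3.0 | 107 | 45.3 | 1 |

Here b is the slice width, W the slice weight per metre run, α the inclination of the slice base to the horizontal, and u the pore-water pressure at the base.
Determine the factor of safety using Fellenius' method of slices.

Ordinary method of slices: FS = Σ[c'·Δl_i + (W_i cosα_i − u_i·Δl_i)·tanφ'] / Σ W_i sinα_i, with Δl_i = b_i / cosα_i.
Slice 1: Δl = 1.3/cos(-1.3°) = 1.300 m; N'_1 = 26·cos(-1.3°) − 3·1.300 = 22.1; c'Δl = 6.37; W sinα = -0.6
Slice 2: Δl = 1.5/cos2.7° = 1.502 m; N'_2 = 93·cos2.7° − 24·1.502 = 56.9; c'Δl = 7.36; W sinα = 4.4
Slice 3: Δl = 3.2/cos9.4° = 3.244 m; N'_3 = 408·cos9.4° − 53·3.244 = 230.6; c'Δl = 15.89; W sinα = 66.6
Slice 4: Δl = 2.7/cos18.1° = 2.841 m; N'_4 = 377·cos18.1° − 26·2.841 = 284.5; c'Δl = 13.92; W sinα = 117.1
Slice 5: Δl = 3.1/cos27.0° = 3.479 m; N'_5 = 354·cos27.0° − 25·3.479 = 228.4; c'Δl = 17.05; W sinα = 160.7
Slice 6: Δl = 2.1/cos35.7° = 2.586 m; N'_6 = 170·cos35.7° − 30·2.586 = 60.5; c'Δl = 12.67; W sinα = 99.2
Slice 7: Δl = 3.0/cos45.3° = 4.265 m; N'_7 = 107·cos45.3° − 1·4.265 = 71.0; c'Δl = 20.90; W sinα = 76.1
Σc'Δl = 94.2 kN/m; ΣN' = 954.0 kN/m; ΣW sinα = 523.5 kN/m
Resisting = 94.2 + 954.0·tan21.2° = 94.2 + 370.0 = 464.2 kN/m
FS = 464.2 / 523.5 = 0.887

FS = 0.89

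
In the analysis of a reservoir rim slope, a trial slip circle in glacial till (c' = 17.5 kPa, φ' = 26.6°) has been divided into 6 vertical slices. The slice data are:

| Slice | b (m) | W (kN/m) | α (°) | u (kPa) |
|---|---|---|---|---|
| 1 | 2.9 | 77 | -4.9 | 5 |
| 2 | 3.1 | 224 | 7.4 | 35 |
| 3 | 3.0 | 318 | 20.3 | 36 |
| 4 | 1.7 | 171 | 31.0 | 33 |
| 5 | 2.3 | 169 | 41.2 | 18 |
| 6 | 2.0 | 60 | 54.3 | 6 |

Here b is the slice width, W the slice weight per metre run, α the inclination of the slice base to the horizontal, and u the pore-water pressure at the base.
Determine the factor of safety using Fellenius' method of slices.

FS = 1.51

Ordinary method of slices: FS = Σ[c'·Δl_i + (W_i cosα_i − u_i·Δl_i)·tanφ'] / Σ W_i sinα_i, with Δl_i = b_i / cosα_i.
Slice 1: Δl = 2.9/cos(-4.9°) = 2.911 m; N'_1 = 77·cos(-4.9°) − 5·2.911 = 62.2; c'Δl = 50.94; W sinα = -6.6
Slice 2: Δl = 3.1/cos7.4° = 3.126 m; N'_2 = 224·cos7.4° − 35·3.126 = 112.7; c'Δl = 54.71; W sinα = 28.9
Slice 3: Δl = 3.0/cos20.3° = 3.199 m; N'_3 = 318·cos20.3° − 36·3.199 = 183.1; c'Δl = 55.98; W sinα = 110.3
Slice 4: Δl = 1.7/cos31.0° = 1.983 m; N'_4 = 171·cos31.0° − 33·1.983 = 81.1; c'Δl = 34.71; W sinα = 88.1
Slice 5: Δl = 2.3/cos41.2° = 3.057 m; N'_5 = 169·cos41.2° − 18·3.057 = 72.1; c'Δl = 53.49; W sinα = 111.3
Slice 6: Δl = 2.0/cos54.3° = 3.427 m; N'_6 = 60·cos54.3° − 6·3.427 = 14.4; c'Δl = 59.98; W sinα = 48.7
Σc'Δl = 309.8 kN/m; ΣN' = 525.7 kN/m; ΣW sinα = 380.7 kN/m
Resisting = 309.8 + 525.7·tan26.6° = 309.8 + 263.2 = 573.0 kN/m
FS = 573.0 / 380.7 = 1.505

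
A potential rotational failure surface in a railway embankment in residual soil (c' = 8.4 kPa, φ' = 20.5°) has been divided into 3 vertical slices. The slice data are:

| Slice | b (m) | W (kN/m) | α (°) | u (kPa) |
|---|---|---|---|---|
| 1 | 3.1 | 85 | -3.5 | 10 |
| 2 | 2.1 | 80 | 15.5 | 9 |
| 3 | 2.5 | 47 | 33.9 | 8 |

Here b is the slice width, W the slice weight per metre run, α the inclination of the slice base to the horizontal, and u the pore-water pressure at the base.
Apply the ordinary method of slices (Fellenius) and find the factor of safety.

Ordinary method of slices: FS = Σ[c'·Δl_i + (W_i cosα_i − u_i·Δl_i)·tanφ'] / Σ W_i sinα_i, with Δl_i = b_i / cosα_i.
Slice 1: Δl = 3.1/cos(-3.5°) = 3.106 m; N'_1 = 85·cos(-3.5°) − 10·3.106 = 53.8; c'Δl = 26.09; W sinα = -5.2
Slice 2: Δl = 2.1/cos15.5° = 2.179 m; N'_2 = 80·cos15.5° − 9·2.179 = 57.5; c'Δl = 18.31; W sinα = 21.4
Slice 3: Δl = 2.5/cos33.9° = 3.012 m; N'_3 = 47·cos33.9° − 8·3.012 = 14.9; c'Δl = 25.30; W sinα = 26.2
Σc'Δl = 69.7 kN/m; ΣN' = 126.2 kN/m; ΣW sinα = 42.4 kN/m
Resisting = 69.7 + 126.2·tan20.5° = 69.7 + 47.2 = 116.9 kN/m
FS = 116.9 / 42.4 = 2.756

FS = 2.76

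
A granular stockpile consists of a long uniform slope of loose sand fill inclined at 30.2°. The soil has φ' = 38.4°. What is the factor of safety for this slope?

For a dry cohesionless infinite slope the factor of safety is FS = tanφ' / tanβ.
FS = tan38.4° / tan30.2° = 0.7926 / 0.5820 = 1.362

FS = 1.36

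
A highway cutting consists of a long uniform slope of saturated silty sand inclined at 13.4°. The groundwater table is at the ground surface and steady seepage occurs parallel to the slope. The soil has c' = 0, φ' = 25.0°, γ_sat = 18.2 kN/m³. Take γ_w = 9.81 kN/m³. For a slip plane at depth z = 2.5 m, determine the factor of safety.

FS = 0.90

With seepage parallel to the slope and the water table at the surface, the effective normal stress on the slip plane uses the buoyant unit weight γ' = γ_sat − γ_w while the driving shear stress uses γ_sat:
FS = [c' + γ' z cos²β tanφ'] / [γ_sat z sinβ cosβ]
(For c' = 0 this reduces to FS = (γ'/γ_sat)·tanφ'/tanβ.)
γ' = 18.2 − 9.81 = 8.39 kN/m³
Numerator = 0.0 + 8.39·2.5·cos²13.4°·tan25.0° = 0.0 + 8.39·2.5·0.9463·0.4663 = 9.256 kPa
Denominator = 18.2·2.5·sin13.4°·cos13.4° = 18.2·2.5·0.2317·0.9728 = 10.257 kPa
FS = 9.256 / 10.257 = 0.902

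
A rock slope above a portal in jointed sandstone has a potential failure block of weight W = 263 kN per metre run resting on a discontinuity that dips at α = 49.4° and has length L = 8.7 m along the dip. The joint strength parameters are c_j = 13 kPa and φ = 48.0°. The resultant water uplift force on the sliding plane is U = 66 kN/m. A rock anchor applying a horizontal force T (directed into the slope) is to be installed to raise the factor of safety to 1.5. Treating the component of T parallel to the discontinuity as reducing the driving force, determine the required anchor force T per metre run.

T = 38 kN/m

Resolving forces along and normal to the sliding plane, with the horizontal anchor force T adding T·sinα to the effective normal force and T·cosα acting up the plane against the driving force:
FS = [c_jL + (W cosα − U + T sinα) tanφ] / [W sinα − T cosα]
Without the anchor: N' = 105.2 kN/m, driving T_d = 199.7 kN/m, resisting R = 13·8.7 + 105.2·tan48.0° = 229.9 kN/m, FS = 1.15.
Setting FS = 1.5 and solving for T:
1.5·(199.7 − T cos49.4°) = 229.9 + T sin49.4°·tan48.0°
T·(sin49.4°·tan48.0° + 1.5·cos49.4°) = 1.5·199.7 − 229.9
T·(0.7593·1.1106 + 1.5·0.6508) = 299.5 − 229.9 = 69.6
T·1.8194 = 69.6
T = 38.3 kN/m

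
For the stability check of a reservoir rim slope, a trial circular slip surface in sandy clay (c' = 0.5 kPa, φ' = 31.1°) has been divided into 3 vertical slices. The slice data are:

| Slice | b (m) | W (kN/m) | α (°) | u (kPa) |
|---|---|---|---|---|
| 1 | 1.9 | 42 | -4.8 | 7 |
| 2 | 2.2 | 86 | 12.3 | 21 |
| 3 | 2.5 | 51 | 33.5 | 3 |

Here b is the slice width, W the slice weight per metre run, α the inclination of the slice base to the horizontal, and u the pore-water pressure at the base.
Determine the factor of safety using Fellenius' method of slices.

FS = 1.47

Ordinary method of slices: FS = Σ[c'·Δl_i + (W_i cosα_i − u_i·Δl_i)·tanφ'] / Σ W_i sinα_i, with Δl_i = b_i / cosα_i.
Slice 1: Δl = 1.9/cos(-4.8°) = 1.907 m; N'_1 = 42·cos(-4.8°) − 7·1.907 = 28.5; c'Δl = 0.95; W sinα = -3.5
Slice 2: Δl = 2.2/cos12.3° = 2.252 m; N'_2 = 86·cos12.3° − 21·2.252 = 36.7; c'Δl = 1.13; W sinα = 18.3
Slice 3: Δl = 2.5/cos33.5° = 2.998 m; N'_3 = 51·cos33.5° − 3·2.998 = 33.5; c'Δl = 1.50; W sinα = 28.1
Σc'Δl = 3.6 kN/m; ΣN' = 98.8 kN/m; ΣW sinα = 43.0 kN/m
Resisting = 3.6 + 98.8·tan31.1° = 3.6 + 59.6 = 63.2 kN/m
FS = 63.2 / 43.0 = 1.471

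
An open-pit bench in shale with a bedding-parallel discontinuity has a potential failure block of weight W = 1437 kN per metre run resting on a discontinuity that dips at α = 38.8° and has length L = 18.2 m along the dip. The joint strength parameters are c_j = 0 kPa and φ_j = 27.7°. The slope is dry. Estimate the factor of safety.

Resolving the block weight along and normal to the plane and applying the Mohr–Coulomb strength on the joint:
N' = W cosα = 1437·cos38.8° = 1119.9 kN/m
Driving force T = W sinα = 1437·sin38.8° = 900.4 kN/m
Resisting force R = c_j·L + N'·tanφ_j = 0·18.2 + 1119.9·tan27.7° = 0.0 + 588.0 = 588.0 kN/m
FS = R / T = 588.0 / 900.4 = 0.653

FS = 0.65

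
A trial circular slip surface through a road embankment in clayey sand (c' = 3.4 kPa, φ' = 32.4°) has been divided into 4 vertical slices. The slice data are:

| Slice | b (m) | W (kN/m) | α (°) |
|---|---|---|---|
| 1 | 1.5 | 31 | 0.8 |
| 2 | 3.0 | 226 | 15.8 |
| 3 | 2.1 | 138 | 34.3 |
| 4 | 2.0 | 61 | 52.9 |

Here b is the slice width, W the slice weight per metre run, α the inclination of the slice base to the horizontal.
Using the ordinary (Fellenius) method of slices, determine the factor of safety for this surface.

FS = 1.53

Ordinary method of slices: FS = Σ[c'·Δl_i + (W_i cosα_i)·tanφ'] / Σ W_i sinα_i, with Δl_i = b_i / cosα_i.
Slice 1: Δl = 1.5/cos0.8° = 1.500 m; N'_1 = 31·cos0.8° = 31.0; c'Δl = 5.10; W sinα = 0.4
Slice 2: Δl = 3.0/cos15.8° = 3.118 m; N'_2 = 226·cos15.8° = 217.5; c'Δl = 10.60; W sinα = 61.5
Slice 3: Δl = 2.1/cos34.3° = 2.542 m; N'_3 = 138·cos34.3° = 114.0; c'Δl = 8.64; W sinα = 77.8
Slice 4: Δl = 2.0/cos52.9° = 3.316 m; N'_4 = 61·cos52.9° = 36.8; c'Δl = 11.27; W sinα = 48.7
Σc'Δl = 35.6 kN/m; ΣN' = 399.3 kN/m; ΣW sinα = 188.4 kN/m
Resisting = 35.6 + 399.3·tan32.4° = 35.6 + 253.4 = 289.0 kN/m
FS = 289.0 / 188.4 = 1.534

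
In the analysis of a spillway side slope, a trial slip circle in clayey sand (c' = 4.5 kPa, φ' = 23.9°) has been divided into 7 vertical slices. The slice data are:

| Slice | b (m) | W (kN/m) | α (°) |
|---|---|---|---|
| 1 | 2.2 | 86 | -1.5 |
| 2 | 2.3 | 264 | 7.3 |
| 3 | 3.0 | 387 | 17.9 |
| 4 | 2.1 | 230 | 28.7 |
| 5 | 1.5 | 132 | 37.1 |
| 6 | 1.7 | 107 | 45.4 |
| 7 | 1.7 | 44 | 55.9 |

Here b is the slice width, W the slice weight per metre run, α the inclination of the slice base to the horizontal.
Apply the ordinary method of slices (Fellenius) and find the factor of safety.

FS = 1.27

Ordinary method of slices: FS = Σ[c'·Δl_i + (W_i cosα_i)·tanφ'] / Σ W_i sinα_i, with Δl_i = b_i / cosα_i.
Slice 1: Δl = 2.2/cos(-1.5°) = 2.201 m; N'_1 = 86·cos(-1.5°) = 86.0; c'Δl = 9.90; W sinα = -2.3
Slice 2: Δl = 2.3/cos7.3° = 2.319 m; N'_2 = 264·cos7.3° = 261.9; c'Δl = 10.43; W sinα = 33.5
Slice 3: Δl = 3.0/cos17.9° = 3.153 m; N'_3 = 387·cos17.9° = 368.3; c'Δl = 14.19; W sinα = 118.9
Slice 4: Δl = 2.1/cos28.7° = 2.394 m; N'_4 = 230·cos28.7° = 201.7; c'Δl = 10.77; W sinα = 110.5
Slice 5: Δl = 1.5/cos37.1° = 1.881 m; N'_5 = 132·cos37.1° = 105.3; c'Δl = 8.46; W sinα = 79.6
Slice 6: Δl = 1.7/cos45.4° = 2.421 m; N'_6 = 107·cos45.4° = 75.1; c'Δl = 10.90; W sinα = 76.2
Slice 7: Δl = 1.7/cos55.9° = 3.032 m; N'_7 = 44·cos55.9° = 24.7; c'Δl = 13.65; W sinα = 36.4
Σc'Δl = 78.3 kN/m; ΣN' = 1122.9 kN/m; ΣW sinα = 452.9 kN/m
Resisting = 78.3 + 1122.9·tan23.9° = 78.3 + 497.6 = 575.9 kN/m
FS = 575.9 / 452.9 = 1.272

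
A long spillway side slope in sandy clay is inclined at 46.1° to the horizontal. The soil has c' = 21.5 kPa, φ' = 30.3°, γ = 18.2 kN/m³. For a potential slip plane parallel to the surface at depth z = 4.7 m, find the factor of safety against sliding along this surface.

FS = 1.07

For an infinite slope with a slip plane parallel to the surface (no pore pressure): FS = [c' + γz cos²β tanφ'] / [γz sinβ cosβ].
γz = 18.2·4.7 = 85.54 kN/m²
Numerator = 21.5 + 85.54·cos²46.1°·tan30.3° = 21.5 + 85.54·0.4808·0.5844 = 45.533 kPa
Denominator = 85.54·sin46.1°·cos46.1° = 85.54·0.7206·0.6934 = 42.738 kPa
FS = 45.533 / 42.738 = 1.065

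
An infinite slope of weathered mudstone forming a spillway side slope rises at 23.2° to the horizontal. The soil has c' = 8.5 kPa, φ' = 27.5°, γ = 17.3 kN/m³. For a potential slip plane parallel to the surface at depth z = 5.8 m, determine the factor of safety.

FS = 1.45

For an infinite slope with a slip plane parallel to the surface (no pore pressure): FS = [c' + γz cos²β tanφ'] / [γz sinβ cosβ].
γz = 17.3·5.8 = 100.34 kN/m²
Numerator = 8.5 + 100.34·cos²23.2°·tan27.5° = 8.5 + 100.34·0.8448·0.5206 = 52.628 kPa
Denominator = 100.34·sin23.2°·cos23.2° = 100.34·0.3939·0.9191 = 36.332 kPa
FS = 52.628 / 36.332 = 1.449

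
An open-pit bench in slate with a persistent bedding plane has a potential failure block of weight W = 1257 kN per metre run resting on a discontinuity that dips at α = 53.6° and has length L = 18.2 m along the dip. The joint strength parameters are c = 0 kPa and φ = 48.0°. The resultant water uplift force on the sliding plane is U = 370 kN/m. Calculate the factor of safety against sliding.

Resolving the block weight along and normal to the plane and applying the Mohr–Coulomb strength on the joint:
N' = W cosα − U = 1257·cos53.6° − 370 = 375.9 kN/m
Driving force T = W sinα = 1257·sin53.6° = 1011.8 kN/m
Resisting force R = c·L + N'·tanφ = 0·18.2 + 375.9·tan48.0° = 0.0 + 417.5 = 417.5 kN/m
FS = R / T = 417.5 / 1011.8 = 0.413

FS = 0.41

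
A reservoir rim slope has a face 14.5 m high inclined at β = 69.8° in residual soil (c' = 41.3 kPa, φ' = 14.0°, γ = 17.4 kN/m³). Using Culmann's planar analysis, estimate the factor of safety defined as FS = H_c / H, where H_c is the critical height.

FS = 1.36

H_c = (4c'/γ) · sinβ cosφ' / [1 − cos(β − φ')]
    = (4·41.3/17.4) · sin69.8°·cos14.0° / [1 − cos55.8°]
    = 9.494 · 0.9106 / 0.4379 = 19.74 m
FS = H_c / H = 19.74 / 14.5 = 1.362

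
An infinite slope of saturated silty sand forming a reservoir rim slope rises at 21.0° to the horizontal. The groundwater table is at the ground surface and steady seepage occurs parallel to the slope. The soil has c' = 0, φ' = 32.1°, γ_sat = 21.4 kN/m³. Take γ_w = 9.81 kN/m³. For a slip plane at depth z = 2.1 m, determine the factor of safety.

FS = 0.89

With seepage parallel to the slope and the water table at the surface, the effective normal stress on the slip plane uses the buoyant unit weight γ' = γ_sat − γ_w while the driving shear stress uses γ_sat:
FS = [c' + γ' z cos²β tanφ'] / [γ_sat z sinβ cosβ]
(For c' = 0 this reduces to FS = (γ'/γ_sat)·tanφ'/tanβ.)
γ' = 21.4 − 9.81 = 11.59 kN/m³
Numerator = 0.0 + 11.59·2.1·cos²21.0°·tan32.1° = 0.0 + 11.59·2.1·0.8716·0.6273 = 13.307 kPa
Denominator = 21.4·2.1·sin21.0°·cos21.0° = 21.4·2.1·0.3584·0.9336 = 15.035 kPa
FS = 13.307 / 15.035 = 0.885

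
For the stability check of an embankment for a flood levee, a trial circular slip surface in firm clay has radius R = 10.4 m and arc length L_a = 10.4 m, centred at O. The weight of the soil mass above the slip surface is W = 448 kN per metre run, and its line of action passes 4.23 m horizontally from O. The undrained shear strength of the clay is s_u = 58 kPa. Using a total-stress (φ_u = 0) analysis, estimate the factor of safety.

FS = 3.31

Taking moments about the centre O, the resisting moment is provided by the undrained shear strength acting along the arc:
M_R = s_u·L_a·R = 58·10.40·10.4 = 6273.3 kN·m/m
M_D = W·d = 448·4.23 = 1895.0 kN·m/m
FS = M_R / M_D = 6273.3 / 1895.0 = 3.310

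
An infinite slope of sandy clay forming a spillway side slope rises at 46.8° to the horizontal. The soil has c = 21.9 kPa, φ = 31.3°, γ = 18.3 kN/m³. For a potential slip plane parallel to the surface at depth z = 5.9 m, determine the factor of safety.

FS = 0.98

For an infinite slope with a slip plane parallel to the surface (no pore pressure): FS = [c + γz cos²β tanφ] / [γz sinβ cosβ].
γz = 18.3·5.9 = 107.97 kN/m²
Numerator = 21.9 + 107.97·cos²46.8°·tan31.3° = 21.9 + 107.97·0.4686·0.6080 = 52.662 kPa
Denominator = 107.97·sin46.8°·cos46.8° = 107.97·0.7290·0.6845 = 53.878 kPa
FS = 52.662 / 53.878 = 0.977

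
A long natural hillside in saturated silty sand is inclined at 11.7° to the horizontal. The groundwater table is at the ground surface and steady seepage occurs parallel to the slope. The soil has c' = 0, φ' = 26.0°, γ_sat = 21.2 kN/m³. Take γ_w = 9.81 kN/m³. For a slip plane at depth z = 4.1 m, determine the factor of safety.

FS = 1.27

With seepage parallel to the slope and the water table at the surface, the effective normal stress on the slip plane uses the buoyant unit weight γ' = γ_sat − γ_w while the driving shear stress uses γ_sat:
FS = [c' + γ' z cos²β tanφ'] / [γ_sat z sinβ cosβ]
(For c' = 0 this reduces to FS = (γ'/γ_sat)·tanφ'/tanβ.)
γ' = 21.2 − 9.81 = 11.39 kN/m³
Numerator = 0.0 + 11.39·4.1·cos²11.7°·tan26.0° = 0.0 + 11.39·4.1·0.9589·0.4877 = 21.840 kPa
Denominator = 21.2·4.1·sin11.7°·cos11.7° = 21.2·4.1·0.2028·0.9792 = 17.260 kPa
FS = 21.840 / 17.260 = 1.265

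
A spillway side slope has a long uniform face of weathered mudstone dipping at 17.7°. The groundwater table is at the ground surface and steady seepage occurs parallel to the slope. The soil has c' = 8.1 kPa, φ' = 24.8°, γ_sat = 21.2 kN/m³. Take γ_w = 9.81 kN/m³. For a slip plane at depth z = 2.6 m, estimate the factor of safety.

FS = 1.29

With seepage parallel to the slope and the water table at the surface, the effective normal stress on the slip plane uses the buoyant unit weight γ' = γ_sat − γ_w while the driving shear stress uses γ_sat:
FS = [c' + γ' z cos²β tanφ'] / [γ_sat z sinβ cosβ]
γ' = 21.2 − 9.81 = 11.39 kN/m³
Numerator = 8.1 + 11.39·2.6·cos²17.7°·tan24.8° = 8.1 + 11.39·2.6·0.9076·0.4621 = 20.519 kPa
Denominator = 21.2·2.6·sin17.7°·cos17.7° = 21.2·2.6·0.3040·0.9527 = 15.965 kPa
FS = 20.519 / 15.965 = 1.285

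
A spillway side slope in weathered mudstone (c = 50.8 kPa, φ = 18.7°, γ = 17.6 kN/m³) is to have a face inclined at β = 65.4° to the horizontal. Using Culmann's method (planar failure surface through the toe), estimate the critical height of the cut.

H_c = 31.65 m

Culmann's analysis gives the critical failure plane at α_cr = (β + φ)/2 = (65.4 + 18.7)/2 = 42.1°, and the critical height
H_c = (4c/γ) · sinβ cosφ / [1 − cos(β − φ)]
    = (4·50.8/17.6) · sin65.4°·cos18.7° / [1 − cos(46.7°)]
    = 11.545 · 0.9092·0.9472 / [1 − 0.6858]
    = 11.545 · 0.8612 / 0.3142
    = 31.65 m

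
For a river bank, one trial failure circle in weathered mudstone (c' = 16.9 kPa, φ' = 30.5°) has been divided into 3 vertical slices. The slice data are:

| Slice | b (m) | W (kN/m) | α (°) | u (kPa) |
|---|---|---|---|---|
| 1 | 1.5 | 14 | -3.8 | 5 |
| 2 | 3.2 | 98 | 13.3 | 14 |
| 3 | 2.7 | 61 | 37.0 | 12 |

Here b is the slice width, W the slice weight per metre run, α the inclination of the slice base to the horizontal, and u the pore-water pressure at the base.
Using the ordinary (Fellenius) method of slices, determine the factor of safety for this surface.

FS = 3.01

Ordinary method of slices: FS = Σ[c'·Δl_i + (W_i cosα_i − u_i·Δl_i)·tanφ'] / Σ W_i sinα_i, with Δl_i = b_i / cosα_i.
Slice 1: Δl = 1.5/cos(-3.8°) = 1.503 m; N'_1 = 14·cos(-3.8°) − 5·1.503 = 6.5; c'Δl = 25.41; W sinα = -0.9
Slice 2: Δl = 3.2/cos13.3° = 3.288 m; N'_2 = 98·cos13.3° − 14·3.288 = 49.3; c'Δl = 55.57; W sinα = 22.5
Slice 3: Δl = 2.7/cos37.0° = 3.381 m; N'_3 = 61·cos37.0° − 12·3.381 = 8.1; c'Δl = 57.13; W sinα = 36.7
Σc'Δl = 138.1 kN/m; ΣN' = 63.9 kN/m; ΣW sinα = 58.3 kN/m
Resisting = 138.1 + 63.9·tan30.5° = 138.1 + 37.7 = 175.8 kN/m
FS = 175.8 / 58.3 = 3.014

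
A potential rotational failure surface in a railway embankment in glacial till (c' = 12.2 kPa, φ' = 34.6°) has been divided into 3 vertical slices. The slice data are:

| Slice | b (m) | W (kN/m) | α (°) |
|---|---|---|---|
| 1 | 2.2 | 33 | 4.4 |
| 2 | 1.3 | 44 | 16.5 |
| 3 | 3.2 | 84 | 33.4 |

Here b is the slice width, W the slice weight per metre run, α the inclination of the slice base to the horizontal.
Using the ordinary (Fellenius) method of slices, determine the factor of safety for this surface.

FS = 3.11

Ordinary method of slices: FS = Σ[c'·Δl_i + (W_i cosα_i)·tanφ'] / Σ W_i sinα_i, with Δl_i = b_i / cosα_i.
Slice 1: Δl = 2.2/cos4.4° = 2.207 m; N'_1 = 33·cos4.4° = 32.9; c'Δl = 26.92; W sinα = 2.5
Slice 2: Δl = 1.3/cos16.5° = 1.356 m; N'_2 = 44·cos16.5° = 42.2; c'Δl = 16.54; W sinα = 12.5
Slice 3: Δl = 3.2/cos33.4° = 3.833 m; N'_3 = 84·cos33.4° = 70.1; c'Δl = 46.76; W sinα = 46.2
Σc'Δl = 90.2 kN/m; ΣN' = 145.2 kN/m; ΣW sinα = 61.3 kN/m
Resisting = 90.2 + 145.2·tan34.6° = 90.2 + 100.2 = 190.4 kN/m
FS = 190.4 / 61.3 = 3.108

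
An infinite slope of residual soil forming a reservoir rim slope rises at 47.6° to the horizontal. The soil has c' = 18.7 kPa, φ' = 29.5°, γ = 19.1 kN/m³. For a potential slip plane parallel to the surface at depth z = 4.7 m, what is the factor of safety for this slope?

FS = 0.93

For an infinite slope with a slip plane parallel to the surface (no pore pressure): FS = [c' + γz cos²β tanφ'] / [γz sinβ cosβ].
γz = 19.1·4.7 = 89.77 kN/m²
Numerator = 18.7 + 89.77·cos²47.6°·tan29.5° = 18.7 + 89.77·0.4547·0.5658 = 41.793 kPa
Denominator = 89.77·sin47.6°·cos47.6° = 89.77·0.7385·0.6743 = 44.700 kPa
FS = 41.793 / 44.700 = 0.935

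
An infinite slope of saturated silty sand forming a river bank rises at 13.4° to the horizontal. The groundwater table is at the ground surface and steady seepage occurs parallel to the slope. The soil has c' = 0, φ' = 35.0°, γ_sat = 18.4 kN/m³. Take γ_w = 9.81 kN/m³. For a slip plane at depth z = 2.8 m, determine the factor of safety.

With seepage parallel to the slope and the water table at the surface, the effective normal stress on the slip plane uses the buoyant unit weight γ' = γ_sat − γ_w while the driving shear stress uses γ_sat:
FS = [c' + γ' z cos²β tanφ'] / [γ_sat z sinβ cosβ]
(For c' = 0 this reduces to FS = (γ'/γ_sat)·tanφ'/tanβ.)
γ' = 18.4 − 9.81 = 8.59 kN/m³
Numerator = 0.0 + 8.59·2.8·cos²13.4°·tan35.0° = 0.0 + 8.59·2.8·0.9463·0.7002 = 15.937 kPa
Denominator = 18.4·2.8·sin13.4°·cos13.4° = 18.4·2.8·0.2317·0.9728 = 11.615 kPa
FS = 15.937 / 11.615 = 1.372

FS = 1.37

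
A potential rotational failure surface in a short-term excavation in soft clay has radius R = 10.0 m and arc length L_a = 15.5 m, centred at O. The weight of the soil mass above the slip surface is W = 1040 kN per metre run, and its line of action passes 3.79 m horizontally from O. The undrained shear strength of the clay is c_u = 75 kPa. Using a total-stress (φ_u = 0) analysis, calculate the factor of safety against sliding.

FS = 2.95

Taking moments about the centre O, the resisting moment is provided by the undrained shear strength acting along the arc:
M_R = c_u·L_a·R = 75·15.50·10.0 = 11625.0 kN·m/m
M_D = W·d = 1040·3.79 = 3941.6 kN·m/m
FS = M_R / M_D = 11625.0 / 3941.6 = 2.949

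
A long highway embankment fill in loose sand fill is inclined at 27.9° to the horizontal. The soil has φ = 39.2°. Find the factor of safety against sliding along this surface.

For a dry cohesionless infinite slope the factor of safety is FS = tanφ / tanβ.
FS = tan39.2° / tan27.9° = 0.8156 / 0.5295 = 1.540

FS = 1.54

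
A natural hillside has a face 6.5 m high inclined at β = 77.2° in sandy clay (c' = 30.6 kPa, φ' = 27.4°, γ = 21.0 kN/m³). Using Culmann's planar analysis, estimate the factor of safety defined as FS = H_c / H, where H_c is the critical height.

H_c = (4c'/γ) · sinβ cosφ' / [1 − cos(β − φ')]
    = (4·30.6/21.0) · sin77.2°·cos27.4° / [1 − cos49.8°]
    = 5.829 · 0.8658 / 0.3545 = 14.23 m
FS = H_c / H = 14.23 / 6.5 = 2.190

FS = 2.19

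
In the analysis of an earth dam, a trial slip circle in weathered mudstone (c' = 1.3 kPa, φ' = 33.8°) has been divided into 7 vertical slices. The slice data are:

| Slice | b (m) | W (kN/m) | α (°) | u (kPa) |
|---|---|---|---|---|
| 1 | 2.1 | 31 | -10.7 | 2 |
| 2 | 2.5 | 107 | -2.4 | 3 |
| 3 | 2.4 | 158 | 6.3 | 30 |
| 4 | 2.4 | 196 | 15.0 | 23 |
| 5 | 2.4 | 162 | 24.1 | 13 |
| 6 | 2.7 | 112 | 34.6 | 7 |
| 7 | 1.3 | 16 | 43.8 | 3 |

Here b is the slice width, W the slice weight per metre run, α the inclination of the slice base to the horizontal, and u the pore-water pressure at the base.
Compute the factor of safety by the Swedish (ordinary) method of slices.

Ordinary method of slices: FS = Σ[c'·Δl_i + (W_i cosα_i − u_i·Δl_i)·tanφ'] / Σ W_i sinα_i, with Δl_i = b_i / cosα_i.
Slice 1: Δl = 2.1/cos(-10.7°) = 2.137 m; N'_1 = 31·cos(-10.7°) − 2·2.137 = 26.2; c'Δl = 2.78; W sinα = -5.8
Slice 2: Δl = 2.5/cos(-2.4°) = 2.502 m; N'_2 = 107·cos(-2.4°) − 3·2.502 = 99.4; c'Δl = 3.25; W sinα = -4.5
Slice 3: Δl = 2.4/cos6.3° = 2.415 m; N'_3 = 158·cos6.3° − 30·2.415 = 84.6; c'Δl = 3.14; W sinα = 17.3
Slice 4: Δl = 2.4/cos15.0° = 2.485 m; N'_4 = 196·cos15.0° − 23·2.485 = 132.2; c'Δl = 3.23; W sinα = 50.7
Slice 5: Δl = 2.4/cos24.1° = 2.629 m; N'_5 = 162·cos24.1° − 13·2.629 = 113.7; c'Δl = 3.42; W sinα = 66.1
Slice 6: Δl = 2.7/cos34.6° = 3.280 m; N'_6 = 112·cos34.6° − 7·3.280 = 69.2; c'Δl = 4.26; W sinα = 63.6
Slice 7: Δl = 1.3/cos43.8° = 1.801 m; N'_7 = 16·cos43.8° − 3·1.801 = 6.1; c'Δl = 2.34; W sinα = 11.1
Σc'Δl = 22.4 kN/m; ΣN' = 531.4 kN/m; ΣW sinα = 198.7 kN/m
Resisting = 22.4 + 531.4·tan33.8° = 22.4 + 355.8 = 378.2 kN/m
FS = 378.2 / 198.7 = 1.904

FS = 1.90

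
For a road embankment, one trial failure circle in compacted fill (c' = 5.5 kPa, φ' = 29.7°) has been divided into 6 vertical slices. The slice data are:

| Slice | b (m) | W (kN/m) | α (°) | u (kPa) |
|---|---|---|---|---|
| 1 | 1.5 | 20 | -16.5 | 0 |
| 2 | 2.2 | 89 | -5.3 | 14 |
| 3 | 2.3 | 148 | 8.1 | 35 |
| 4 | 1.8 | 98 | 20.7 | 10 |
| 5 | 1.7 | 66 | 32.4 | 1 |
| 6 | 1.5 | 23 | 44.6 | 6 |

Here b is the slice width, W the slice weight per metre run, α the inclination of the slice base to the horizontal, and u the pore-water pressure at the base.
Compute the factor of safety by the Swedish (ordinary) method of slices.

FS = 2.38

Ordinary method of slices: FS = Σ[c'·Δl_i + (W_i cosα_i − u_i·Δl_i)·tanφ'] / Σ W_i sinα_i, with Δl_i = b_i / cosα_i.
Slice 1: Δl = 1.5/cos(-16.5°) = 1.564 m; N'_1 = 20·cos(-16.5°) − 0·1.564 = 19.2; c'Δl = 8.60; W sinα = -5.7
Slice 2: Δl = 2.2/cos(-5.3°) = 2.209 m; N'_2 = 89·cos(-5.3°) − 14·2.209 = 57.7; c'Δl = 12.15; W sinα = -8.2
Slice 3: Δl = 2.3/cos8.1° = 2.323 m; N'_3 = 148·cos8.1° − 35·2.323 = 65.2; c'Δl = 12.78; W sinα = 20.9
Slice 4: Δl = 1.8/cos20.7° = 1.924 m; N'_4 = 98·cos20.7° − 10·1.924 = 72.4; c'Δl = 10.58; W sinα = 34.6
Slice 5: Δl = 1.7/cos32.4° = 2.013 m; N'_5 = 66·cos32.4° − 1·2.013 = 53.7; c'Δl = 11.07; W sinα = 35.4
Slice 6: Δl = 1.5/cos44.6° = 2.107 m; N'_6 = 23·cos44.6° − 6·2.107 = 3.7; c'Δl = 11.59; W sinα = 16.1
Σc'Δl = 66.8 kN/m; ΣN' = 272.0 kN/m; ΣW sinα = 93.1 kN/m
Resisting = 66.8 + 272.0·tan29.7° = 66.8 + 155.1 = 221.9 kN/m
FS = 221.9 / 93.1 = 2.383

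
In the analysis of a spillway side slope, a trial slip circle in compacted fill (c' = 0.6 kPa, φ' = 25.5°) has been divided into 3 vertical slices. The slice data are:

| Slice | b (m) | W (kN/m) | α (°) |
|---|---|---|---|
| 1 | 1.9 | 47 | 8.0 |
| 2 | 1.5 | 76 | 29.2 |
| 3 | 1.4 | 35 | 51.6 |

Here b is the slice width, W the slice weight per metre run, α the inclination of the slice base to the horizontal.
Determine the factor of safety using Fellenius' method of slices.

FS = 0.95

Ordinary method of slices: FS = Σ[c'·Δl_i + (W_i cosα_i)·tanφ'] / Σ W_i sinα_i, with Δl_i = b_i / cosα_i.
Slice 1: Δl = 1.9/cos8.0° = 1.919 m; N'_1 = 47·cos8.0° = 46.5; c'Δl = 1.15; W sinα = 6.5
Slice 2: Δl = 1.5/cos29.2° = 1.718 m; N'_2 = 76·cos29.2° = 66.3; c'Δl = 1.03; W sinα = 37.1
Slice 3: Δl = 1.4/cos51.6° = 2.254 m; N'_3 = 35·cos51.6° = 21.7; c'Δl = 1.35; W sinα = 27.4
Σc'Δl = 3.5 kN/m; ΣN' = 134.6 kN/m; ΣW sinα = 71.0 kN/m
Resisting = 3.5 + 134.6·tan25.5° = 3.5 + 64.2 = 67.7 kN/m
FS = 67.7 / 71.0 = 0.954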